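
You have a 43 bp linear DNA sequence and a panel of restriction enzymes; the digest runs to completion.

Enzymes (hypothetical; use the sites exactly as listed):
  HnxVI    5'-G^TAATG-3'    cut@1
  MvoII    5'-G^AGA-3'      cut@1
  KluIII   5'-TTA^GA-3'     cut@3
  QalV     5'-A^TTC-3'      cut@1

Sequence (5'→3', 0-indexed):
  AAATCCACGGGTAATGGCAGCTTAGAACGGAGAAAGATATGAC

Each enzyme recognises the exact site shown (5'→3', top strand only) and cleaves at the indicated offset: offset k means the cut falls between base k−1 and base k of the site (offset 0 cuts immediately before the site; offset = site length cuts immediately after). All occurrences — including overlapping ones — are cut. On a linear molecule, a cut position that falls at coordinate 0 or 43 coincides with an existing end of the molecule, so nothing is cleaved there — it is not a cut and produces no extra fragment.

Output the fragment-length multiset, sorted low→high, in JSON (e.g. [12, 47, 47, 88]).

Per-enzyme occurrences:
  HnxVI (GTAATG, off=1): starts [10] → cuts [11]
  MvoII (GAGA, off=1): starts [29] → cuts [30]
  KluIII (TTAGA, off=3): starts [21] → cuts [24]
  QalV (ATTC, off=1): no sites

Pooled cuts: [11, 24, 30]

Fragment lengths:
  [0,11): 11 bp
  [11,24): 13 bp
  [24,30): 6 bp
  [30,43): 13 bp

[6,11,13,13]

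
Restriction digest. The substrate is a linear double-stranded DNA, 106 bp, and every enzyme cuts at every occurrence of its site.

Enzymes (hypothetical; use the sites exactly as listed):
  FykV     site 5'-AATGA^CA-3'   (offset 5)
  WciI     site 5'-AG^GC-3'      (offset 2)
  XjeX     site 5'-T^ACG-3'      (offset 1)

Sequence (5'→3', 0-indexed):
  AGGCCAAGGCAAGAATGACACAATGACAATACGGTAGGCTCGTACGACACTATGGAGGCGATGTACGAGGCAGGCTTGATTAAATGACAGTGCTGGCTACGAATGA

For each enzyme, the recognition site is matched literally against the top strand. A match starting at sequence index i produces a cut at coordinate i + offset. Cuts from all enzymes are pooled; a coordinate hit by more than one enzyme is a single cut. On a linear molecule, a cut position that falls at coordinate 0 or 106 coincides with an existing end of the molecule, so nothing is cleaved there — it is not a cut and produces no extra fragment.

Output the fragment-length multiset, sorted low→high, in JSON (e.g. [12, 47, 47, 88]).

[2,4,4,5,6,6,7,7,8,8,10,11,14,14]

Scan for sites:
  FykV (AATGACA, off=5): starts [13, 21, 82] → cuts [18, 26, 87]
  WciI (AGGC, off=2): starts [0, 6, 35, 55, 67, 71] → cuts [2, 8, 37, 57, 69, 73]
  XjeX (TACG, off=1): starts [29, 42, 63, 97] → cuts [30, 43, 64, 98]

Pooled cuts: [2, 8, 18, 26, 30, 37, 43, 57, 64, 69, 73, 87, 98]

Fragment lengths:
  [0,2): 2 bp
  [2,8): 6 bp
  [8,18): 10 bp
  [18,26): 8 bp
  [26,30): 4 bp
  [30,37): 7 bp
  [37,43): 6 bp
  [43,57): 14 bp
  [57,64): 7 bp
  [64,69): 5 bp
  [69,73): 4 bp
  [73,87): 14 bp
  [87,98): 11 bp
  [98,106): 8 bp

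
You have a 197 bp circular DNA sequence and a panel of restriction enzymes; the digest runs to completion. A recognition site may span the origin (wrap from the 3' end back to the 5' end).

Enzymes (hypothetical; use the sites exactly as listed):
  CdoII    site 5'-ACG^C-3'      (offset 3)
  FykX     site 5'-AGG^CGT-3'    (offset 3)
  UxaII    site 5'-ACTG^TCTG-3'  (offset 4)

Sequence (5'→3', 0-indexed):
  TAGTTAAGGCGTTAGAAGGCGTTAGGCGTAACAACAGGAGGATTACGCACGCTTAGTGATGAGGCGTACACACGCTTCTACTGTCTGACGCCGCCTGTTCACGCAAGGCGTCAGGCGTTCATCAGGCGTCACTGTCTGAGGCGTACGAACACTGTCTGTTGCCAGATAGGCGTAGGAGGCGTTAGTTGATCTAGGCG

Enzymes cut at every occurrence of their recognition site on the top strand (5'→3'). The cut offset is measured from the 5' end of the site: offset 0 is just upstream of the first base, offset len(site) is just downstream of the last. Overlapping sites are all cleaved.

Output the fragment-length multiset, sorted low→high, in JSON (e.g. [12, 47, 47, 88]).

[4,5,7,7,7,7,8,9,9,10,10,11,11,13,13,13,16,16,21]

Site scan:
  CdoII ACGC/3: at [44, 48, 71, 87, 100] ⇒ [47, 51, 74, 90, 103]
  FykX AGGCGT/3: at [6, 16, 23, 61, 105, 112, 123, 138, 167, 176, 192] ⇒ [9, 19, 26, 64, 108, 115, 126, 141, 170, 179, 195]
  UxaII ACTGTCTG/4: at [79, 130, 150] ⇒ [83, 134, 154]

Pooled cuts: [9, 19, 26, 47, 51, 64, 74, 83, 90, 103, 108, 115, 126, 134, 141, 154, 170, 179, 195]

Fragments:
  9→19: 10 bp
  19→26: 7 bp
  26→47: 21 bp
  47→51: 4 bp
  51→64: 13 bp
  64→74: 10 bp
  74→83: 9 bp
  83→90: 7 bp
  90→103: 13 bp
  103→108: 5 bp
  108→115: 7 bp
  115→126: 11 bp
  126→134: 8 bp
  134→141: 7 bp
  141→154: 13 bp
  154→170: 16 bp
  170→179: 9 bp
  179→195: 16 bp
  195→9 (wrap): 197-195+9 = 11 bp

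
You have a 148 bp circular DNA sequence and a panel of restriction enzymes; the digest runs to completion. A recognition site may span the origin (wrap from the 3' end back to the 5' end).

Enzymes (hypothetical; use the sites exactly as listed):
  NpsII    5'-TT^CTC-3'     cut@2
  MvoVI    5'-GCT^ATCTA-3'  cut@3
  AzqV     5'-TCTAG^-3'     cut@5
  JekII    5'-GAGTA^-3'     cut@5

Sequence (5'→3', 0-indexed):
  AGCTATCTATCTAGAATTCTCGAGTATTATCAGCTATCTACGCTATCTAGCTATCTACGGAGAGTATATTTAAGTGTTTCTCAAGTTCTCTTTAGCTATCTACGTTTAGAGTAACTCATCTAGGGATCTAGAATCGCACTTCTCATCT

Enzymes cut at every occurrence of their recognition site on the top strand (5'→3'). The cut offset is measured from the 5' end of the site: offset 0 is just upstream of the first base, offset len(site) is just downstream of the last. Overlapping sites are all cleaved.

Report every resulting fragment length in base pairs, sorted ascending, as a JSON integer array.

Scan for sites:
  NpsII TTCTC/2: at [16, 77, 85, 139] ⇒ [18, 79, 87, 141]
  MvoVI GCTATCTA/3: at [1, 32, 41, 49, 94] ⇒ [4, 35, 44, 52, 97]
  AzqV TCTAG/5: at [9, 45, 118, 126, 145] ⇒ [2, 14, 50, 123, 131]
  JekII GAGTA/5: at [21, 61, 108] ⇒ [26, 66, 113]

All cut coordinates (distinct, sorted): [2, 4, 14, 18, 26, 35, 44, 50, 52, 66, 79, 87, 97, 113, 123, 131, 141]

Fragment lengths:
  2→4: 2 bp
  4→14: 10 bp
  14→18: 4 bp
  18→26: 8 bp
  26→35: 9 bp
  35→44: 9 bp
  44→50: 6 bp
  50→52: 2 bp
  52→66: 14 bp
  66→79: 13 bp
  79→87: 8 bp
  87→97: 10 bp
  97→113: 16 bp
  113→123: 10 bp
  123→131: 8 bp
  131→141: 10 bp
  141→2 (wrap): 148-141+2 = 9 bp

[2,2,4,6,8,8,8,9,9,9,10,10,10,10,13,14,16]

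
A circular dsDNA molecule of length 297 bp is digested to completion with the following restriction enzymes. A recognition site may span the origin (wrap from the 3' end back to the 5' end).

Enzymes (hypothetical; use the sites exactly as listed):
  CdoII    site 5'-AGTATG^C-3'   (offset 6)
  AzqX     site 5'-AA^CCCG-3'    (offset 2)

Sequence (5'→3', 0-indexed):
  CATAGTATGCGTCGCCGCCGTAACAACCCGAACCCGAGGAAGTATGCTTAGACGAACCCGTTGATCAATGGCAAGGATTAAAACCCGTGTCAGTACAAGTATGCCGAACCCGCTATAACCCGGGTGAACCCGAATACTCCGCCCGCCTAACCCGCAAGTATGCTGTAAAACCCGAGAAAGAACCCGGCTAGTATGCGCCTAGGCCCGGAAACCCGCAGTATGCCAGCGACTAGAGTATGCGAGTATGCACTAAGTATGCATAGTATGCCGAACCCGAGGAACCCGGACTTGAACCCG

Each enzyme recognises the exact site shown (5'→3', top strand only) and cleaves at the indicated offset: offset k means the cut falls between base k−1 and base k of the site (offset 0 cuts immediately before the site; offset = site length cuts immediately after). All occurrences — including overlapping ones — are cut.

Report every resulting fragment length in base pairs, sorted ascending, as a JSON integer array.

[5,5,6,8,8,9,9,10,10,10,11,11,12,12,12,13,13,14,16,17,17,20,22,27]

Scan for sites:
  CdoII (AGTATGC, off=6): starts [3, 40, 97, 156, 189, 216, 233, 241, 252, 261] → cuts [9, 46, 103, 162, 195, 222, 239, 247, 258, 267]
  AzqX (AACCCG, off=2): starts [24, 30, 54, 81, 106, 116, 126, 148, 168, 180, 209, 270, 279, 291] → cuts [26, 32, 56, 83, 108, 118, 128, 150, 170, 182, 211, 272, 281, 293]

All cut coordinates (distinct, sorted): [9, 26, 32, 46, 56, 83, 103, 108, 118, 128, 150, 162, 170, 182, 195, 211, 222, 239, 247, 258, 267, 272, 281, 293]

Fragments:
  9→26: 17 bp
  26→32: 6 bp
  32→46: 14 bp
  46→56: 10 bp
  56→83: 27 bp
  83→103: 20 bp
  103→108: 5 bp
  108→118: 10 bp
  118→128: 10 bp
  128→150: 22 bp
  150→162: 12 bp
  162→170: 8 bp
  170→182: 12 bp
  182→195: 13 bp
  195→211: 16 bp
  211→222: 11 bp
  222→239: 17 bp
  239→247: 8 bp
  247→258: 11 bp
  258→267: 9 bp
  267→272: 5 bp
  272→281: 9 bp
  281→293: 12 bp
  293→9 (wrap): 297-293+9 = 13 bp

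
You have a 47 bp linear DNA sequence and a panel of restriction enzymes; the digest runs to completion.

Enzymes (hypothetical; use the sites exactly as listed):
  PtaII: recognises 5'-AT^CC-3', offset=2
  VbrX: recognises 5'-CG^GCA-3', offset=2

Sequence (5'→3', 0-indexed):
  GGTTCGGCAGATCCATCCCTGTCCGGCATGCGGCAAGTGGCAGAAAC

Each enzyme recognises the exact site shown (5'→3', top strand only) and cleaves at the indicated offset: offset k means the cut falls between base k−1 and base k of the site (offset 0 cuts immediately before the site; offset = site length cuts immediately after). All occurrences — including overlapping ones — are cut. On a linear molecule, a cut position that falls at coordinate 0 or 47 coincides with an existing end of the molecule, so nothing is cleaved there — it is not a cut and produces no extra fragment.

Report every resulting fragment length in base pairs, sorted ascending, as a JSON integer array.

Per-enzyme occurrences:
  PtaII ATCC/2: at [10, 14] ⇒ [12, 16]
  VbrX CGGCA/2: at [4, 23, 30] ⇒ [6, 25, 32]

All cut coordinates (distinct, sorted): [6, 12, 16, 25, 32]

Fragment lengths:
  [0,6): 6 bp
  [6,12): 6 bp
  [12,16): 4 bp
  [16,25): 9 bp
  [25,32): 7 bp
  [32,47): 15 bp

[4,6,6,7,9,15]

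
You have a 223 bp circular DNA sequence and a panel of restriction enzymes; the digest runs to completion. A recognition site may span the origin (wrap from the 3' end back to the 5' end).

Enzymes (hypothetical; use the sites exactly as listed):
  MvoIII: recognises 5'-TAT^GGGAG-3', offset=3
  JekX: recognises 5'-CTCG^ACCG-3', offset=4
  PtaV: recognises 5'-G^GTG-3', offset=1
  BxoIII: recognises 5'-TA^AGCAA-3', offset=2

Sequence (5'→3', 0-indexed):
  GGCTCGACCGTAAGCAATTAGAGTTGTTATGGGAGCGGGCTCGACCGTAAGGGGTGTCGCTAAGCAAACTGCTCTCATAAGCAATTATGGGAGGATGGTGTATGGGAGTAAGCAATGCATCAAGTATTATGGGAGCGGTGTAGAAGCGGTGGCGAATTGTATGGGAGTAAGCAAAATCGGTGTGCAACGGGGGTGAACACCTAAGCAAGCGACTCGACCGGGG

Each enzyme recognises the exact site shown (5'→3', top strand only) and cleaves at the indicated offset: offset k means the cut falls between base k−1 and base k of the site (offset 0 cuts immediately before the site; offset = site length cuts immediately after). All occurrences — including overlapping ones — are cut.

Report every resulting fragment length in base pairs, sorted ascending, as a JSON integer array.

Per-enzyme occurrences:
  MvoIII TATGGGAG/3: at [27, 85, 100, 127, 159] ⇒ [30, 88, 103, 130, 162]
  JekX CTCGACCG/4: at [2, 39, 212] ⇒ [6, 43, 216]
  PtaV GGTG/1: at [52, 96, 136, 147, 178, 191] ⇒ [53, 97, 137, 148, 179, 192]
  BxoIII TAAGCAA/2: at [10, 60, 77, 108, 167, 201] ⇒ [12, 62, 79, 110, 169, 203]

All cut coordinates (distinct, sorted): [6, 12, 30, 43, 53, 62, 79, 88, 97, 103, 110, 130, 137, 148, 162, 169, 179, 192, 203, 216]

Fragment lengths:
  6→12: 6 bp
  12→30: 18 bp
  30→43: 13 bp
  43→53: 10 bp
  53→62: 9 bp
  62→79: 17 bp
  79→88: 9 bp
  88→97: 9 bp
  97→103: 6 bp
  103→110: 7 bp
  110→130: 20 bp
  130→137: 7 bp
  137→148: 11 bp
  148→162: 14 bp
  162→169: 7 bp
  169→179: 10 bp
  179→192: 13 bp
  192→203: 11 bp
  203→216: 13 bp
  216→6 (wrap): 223-216+6 = 13 bp

[6,6,7,7,7,9,9,9,10,10,11,11,13,13,13,13,14,17,18,20]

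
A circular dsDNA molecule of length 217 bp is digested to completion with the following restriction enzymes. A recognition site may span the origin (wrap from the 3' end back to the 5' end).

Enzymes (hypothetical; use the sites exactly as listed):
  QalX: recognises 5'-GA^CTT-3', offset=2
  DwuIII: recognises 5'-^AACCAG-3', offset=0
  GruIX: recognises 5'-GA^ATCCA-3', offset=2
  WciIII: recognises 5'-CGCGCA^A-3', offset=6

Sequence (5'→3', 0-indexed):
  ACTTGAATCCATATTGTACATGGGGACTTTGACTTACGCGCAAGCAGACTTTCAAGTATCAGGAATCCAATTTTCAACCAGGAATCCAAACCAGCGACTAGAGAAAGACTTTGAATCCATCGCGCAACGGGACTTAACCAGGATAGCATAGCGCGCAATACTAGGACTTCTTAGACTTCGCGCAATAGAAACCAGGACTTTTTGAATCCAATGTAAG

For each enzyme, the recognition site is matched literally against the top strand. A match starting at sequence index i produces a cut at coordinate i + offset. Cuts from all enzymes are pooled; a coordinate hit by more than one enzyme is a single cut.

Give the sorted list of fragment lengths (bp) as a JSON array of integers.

[3,5,5,5,6,6,6,6,8,8,8,9,9,9,10,11,12,13,16,20,20,22]

Per-enzyme occurrences:
  QalX (GACTT, off=2): starts [24, 30, 46, 106, 130, 164, 173, 195, 216] → cuts [1, 26, 32, 48, 108, 132, 166, 175, 197]
  DwuIII (AACCAG, off=0): starts [75, 88, 135, 189] → cuts [75, 88, 135, 189]
  GruIX (GAATCCA, off=2): starts [4, 62, 81, 112, 203] → cuts [6, 64, 83, 114, 205]
  WciIII (CGCGCAA, off=6): starts [36, 120, 151, 178] → cuts [42, 126, 157, 184]

All cut coordinates (distinct, sorted): [1, 6, 26, 32, 42, 48, 64, 75, 83, 88, 108, 114, 126, 132, 135, 157, 166, 175, 184, 189, 197, 205]

Fragments:
  1→6: 5 bp
  6→26: 20 bp
  26→32: 6 bp
  32→42: 10 bp
  42→48: 6 bp
  48→64: 16 bp
  64→75: 11 bp
  75→83: 8 bp
  83→88: 5 bp
  88→108: 20 bp
  108→114: 6 bp
  114→126: 12 bp
  126→132: 6 bp
  132→135: 3 bp
  135→157: 22 bp
  157→166: 9 bp
  166→175: 9 bp
  175→184: 9 bp
  184→189: 5 bp
  189→197: 8 bp
  197→205: 8 bp
  205→1 (wrap): 217-205+1 = 13 bp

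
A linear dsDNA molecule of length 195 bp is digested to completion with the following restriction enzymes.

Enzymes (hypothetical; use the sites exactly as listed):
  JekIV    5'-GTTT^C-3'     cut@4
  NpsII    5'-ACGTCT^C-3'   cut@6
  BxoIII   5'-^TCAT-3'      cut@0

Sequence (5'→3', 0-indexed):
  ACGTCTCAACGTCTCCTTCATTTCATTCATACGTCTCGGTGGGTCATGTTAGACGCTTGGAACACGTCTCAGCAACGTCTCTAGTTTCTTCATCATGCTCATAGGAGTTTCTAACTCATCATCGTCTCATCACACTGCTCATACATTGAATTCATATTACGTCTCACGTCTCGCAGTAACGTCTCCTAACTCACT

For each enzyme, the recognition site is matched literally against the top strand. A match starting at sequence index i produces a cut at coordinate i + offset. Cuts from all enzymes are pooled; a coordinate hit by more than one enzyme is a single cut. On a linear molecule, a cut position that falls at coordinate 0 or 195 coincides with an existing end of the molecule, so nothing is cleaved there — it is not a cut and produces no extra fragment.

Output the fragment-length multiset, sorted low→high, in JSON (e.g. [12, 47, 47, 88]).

Per-enzyme occurrences:
  JekIV (GTTTC, off=4): starts [83, 106] → cuts [87, 110]
  NpsII (ACGTCTC, off=6): starts [0, 8, 30, 63, 74, 158, 165, 178] → cuts [6, 14, 36, 69, 80, 164, 171, 184]
  BxoIII (TCAT, off=0): starts [17, 22, 26, 43, 89, 92, 98, 115, 118, 126, 138, 151] → cuts [17, 22, 26, 43, 89, 92, 98, 115, 118, 126, 138, 151]

Pooled cuts: [6, 14, 17, 22, 26, 36, 43, 69, 80, 87, 89, 92, 98, 110, 115, 118, 126, 138, 151, 164, 171, 184]

Fragments:
  [0,6): 6 bp
  [6,14): 8 bp
  [14,17): 3 bp
  [17,22): 5 bp
  [22,26): 4 bp
  [26,36): 10 bp
  [36,43): 7 bp
  [43,69): 26 bp
  [69,80): 11 bp
  [80,87): 7 bp
  [87,89): 2 bp
  [89,92): 3 bp
  [92,98): 6 bp
  [98,110): 12 bp
  [110,115): 5 bp
  [115,118): 3 bp
  [118,126): 8 bp
  [126,138): 12 bp
  [138,151): 13 bp
  [151,164): 13 bp
  [164,171): 7 bp
  [171,184): 13 bp
  [184,195): 11 bp

[2,3,3,3,4,5,5,6,6,7,7,7,8,8,10,11,11,12,12,13,13,13,26]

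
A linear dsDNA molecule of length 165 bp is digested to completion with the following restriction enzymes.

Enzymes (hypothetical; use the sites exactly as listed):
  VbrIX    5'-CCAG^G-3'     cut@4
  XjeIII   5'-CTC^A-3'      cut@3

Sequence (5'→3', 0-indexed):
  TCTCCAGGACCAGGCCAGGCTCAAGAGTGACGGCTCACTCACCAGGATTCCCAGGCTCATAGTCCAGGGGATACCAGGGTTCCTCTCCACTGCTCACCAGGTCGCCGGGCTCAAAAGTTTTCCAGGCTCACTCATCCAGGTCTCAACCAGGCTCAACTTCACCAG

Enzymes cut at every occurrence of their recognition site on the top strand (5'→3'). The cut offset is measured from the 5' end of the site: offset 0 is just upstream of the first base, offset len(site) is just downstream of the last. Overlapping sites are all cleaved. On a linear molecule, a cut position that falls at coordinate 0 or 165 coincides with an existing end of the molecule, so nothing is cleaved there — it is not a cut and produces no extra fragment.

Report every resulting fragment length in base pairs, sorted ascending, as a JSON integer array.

Site scan:
  VbrIX (CCAGG, off=4): starts [3, 9, 14, 41, 50, 63, 73, 96, 121, 135, 146] → cuts [7, 13, 18, 45, 54, 67, 77, 100, 125, 139, 150]
  XjeIII (CTCA, off=3): starts [19, 33, 37, 55, 92, 109, 126, 130, 141, 151] → cuts [22, 36, 40, 58, 95, 112, 129, 133, 144, 154]

All cut coordinates (distinct, sorted): [7, 13, 18, 22, 36, 40, 45, 54, 58, 67, 77, 95, 100, 112, 125, 129, 133, 139, 144, 150, 154]

Fragments:
  [0,7): 7 bp
  [7,13): 6 bp
  [13,18): 5 bp
  [18,22): 4 bp
  [22,36): 14 bp
  [36,40): 4 bp
  [40,45): 5 bp
  [45,54): 9 bp
  [54,58): 4 bp
  [58,67): 9 bp
  [67,77): 10 bp
  [77,95): 18 bp
  [95,100): 5 bp
  [100,112): 12 bp
  [112,125): 13 bp
  [125,129): 4 bp
  [129,133): 4 bp
  [133,139): 6 bp
  [139,144): 5 bp
  [144,150): 6 bp
  [150,154): 4 bp
  [154,165): 11 bp

[4,4,4,4,4,4,5,5,5,5,6,6,6,7,9,9,10,11,12,13,14,18]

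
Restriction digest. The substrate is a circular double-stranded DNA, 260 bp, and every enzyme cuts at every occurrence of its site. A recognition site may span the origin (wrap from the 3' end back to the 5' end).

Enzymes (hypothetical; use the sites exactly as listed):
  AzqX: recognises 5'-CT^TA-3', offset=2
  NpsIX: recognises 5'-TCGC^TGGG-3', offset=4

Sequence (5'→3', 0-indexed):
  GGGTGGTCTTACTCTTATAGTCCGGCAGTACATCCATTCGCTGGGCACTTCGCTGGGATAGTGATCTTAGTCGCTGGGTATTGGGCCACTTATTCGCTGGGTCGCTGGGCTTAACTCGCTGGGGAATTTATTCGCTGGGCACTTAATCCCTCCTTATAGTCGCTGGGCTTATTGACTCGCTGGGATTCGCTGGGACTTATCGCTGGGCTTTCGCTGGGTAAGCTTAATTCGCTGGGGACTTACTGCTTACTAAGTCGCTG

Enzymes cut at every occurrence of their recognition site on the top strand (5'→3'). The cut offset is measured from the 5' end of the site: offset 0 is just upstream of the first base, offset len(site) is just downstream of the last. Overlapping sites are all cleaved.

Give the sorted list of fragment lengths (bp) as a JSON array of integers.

Site scan:
  AzqX (CTTA, off=2): starts [7, 13, 65, 88, 109, 141, 152, 167, 195, 222, 238, 245] → cuts [9, 15, 67, 90, 111, 143, 154, 169, 197, 224, 240, 247]
  NpsIX (TCGCTGGG, off=4): starts [37, 49, 70, 93, 101, 115, 131, 159, 176, 186, 199, 210, 228, 254] → cuts [41, 53, 74, 97, 105, 119, 135, 163, 180, 190, 203, 214, 232, 258]

Pooled cuts: [9, 15, 41, 53, 67, 74, 90, 97, 105, 111, 119, 135, 143, 154, 163, 169, 180, 190, 197, 203, 214, 224, 232, 240, 247, 258]

Fragments:
  9→15: 6 bp
  15→41: 26 bp
  41→53: 12 bp
  53→67: 14 bp
  67→74: 7 bp
  74→90: 16 bp
  90→97: 7 bp
  97→105: 8 bp
  105→111: 6 bp
  111→119: 8 bp
  119→135: 16 bp
  135→143: 8 bp
  143→154: 11 bp
  154→163: 9 bp
  163→169: 6 bp
  169→180: 11 bp
  180→190: 10 bp
  190→197: 7 bp
  197→203: 6 bp
  203→214: 11 bp
  214→224: 10 bp
  224→232: 8 bp
  232→240: 8 bp
  240→247: 7 bp
  247→258: 11 bp
  258→9 (wrap): 260-258+9 = 11 bp

[6,6,6,6,7,7,7,7,8,8,8,8,8,9,10,10,11,11,11,11,11,12,14,16,16,26]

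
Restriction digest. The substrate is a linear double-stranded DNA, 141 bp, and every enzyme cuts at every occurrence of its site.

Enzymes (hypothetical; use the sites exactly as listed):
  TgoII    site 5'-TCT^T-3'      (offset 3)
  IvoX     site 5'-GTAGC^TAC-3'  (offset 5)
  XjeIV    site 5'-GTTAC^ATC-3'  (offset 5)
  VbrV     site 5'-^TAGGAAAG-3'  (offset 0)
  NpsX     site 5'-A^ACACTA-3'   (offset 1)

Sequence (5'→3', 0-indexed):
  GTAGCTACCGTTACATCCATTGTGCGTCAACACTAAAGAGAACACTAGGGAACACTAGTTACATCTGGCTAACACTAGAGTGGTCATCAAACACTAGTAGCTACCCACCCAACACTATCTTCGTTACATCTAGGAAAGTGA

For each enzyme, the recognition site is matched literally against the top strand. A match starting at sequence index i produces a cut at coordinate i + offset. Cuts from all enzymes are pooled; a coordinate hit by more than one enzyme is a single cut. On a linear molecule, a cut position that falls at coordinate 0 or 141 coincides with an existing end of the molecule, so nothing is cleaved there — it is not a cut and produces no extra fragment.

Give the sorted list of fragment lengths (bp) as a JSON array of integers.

[3,5,7,9,9,9,10,10,11,11,11,12,15,19]

Scan for sites:
  TgoII (TCTT, off=3): starts [117] → cuts [120]
  IvoX (GTAGCTAC, off=5): starts [0, 96] → cuts [5, 101]
  XjeIV (GTTACATC, off=5): starts [9, 57, 122] → cuts [14, 62, 127]
  VbrV (TAGGAAAG, off=0): starts [130] → cuts [130]
  NpsX (AACACTA, off=1): starts [28, 40, 50, 70, 89, 110] → cuts [29, 41, 51, 71, 90, 111]

All cut coordinates (distinct, sorted): [5, 14, 29, 41, 51, 62, 71, 90, 101, 111, 120, 127, 130]

Fragment lengths:
  [0,5): 5 bp
  [5,14): 9 bp
  [14,29): 15 bp
  [29,41): 12 bp
  [41,51): 10 bp
  [51,62): 11 bp
  [62,71): 9 bp
  [71,90): 19 bp
  [90,101): 11 bp
  [101,111): 10 bp
  [111,120): 9 bp
  [120,127): 7 bp
  [127,130): 3 bp
  [130,141): 11 bp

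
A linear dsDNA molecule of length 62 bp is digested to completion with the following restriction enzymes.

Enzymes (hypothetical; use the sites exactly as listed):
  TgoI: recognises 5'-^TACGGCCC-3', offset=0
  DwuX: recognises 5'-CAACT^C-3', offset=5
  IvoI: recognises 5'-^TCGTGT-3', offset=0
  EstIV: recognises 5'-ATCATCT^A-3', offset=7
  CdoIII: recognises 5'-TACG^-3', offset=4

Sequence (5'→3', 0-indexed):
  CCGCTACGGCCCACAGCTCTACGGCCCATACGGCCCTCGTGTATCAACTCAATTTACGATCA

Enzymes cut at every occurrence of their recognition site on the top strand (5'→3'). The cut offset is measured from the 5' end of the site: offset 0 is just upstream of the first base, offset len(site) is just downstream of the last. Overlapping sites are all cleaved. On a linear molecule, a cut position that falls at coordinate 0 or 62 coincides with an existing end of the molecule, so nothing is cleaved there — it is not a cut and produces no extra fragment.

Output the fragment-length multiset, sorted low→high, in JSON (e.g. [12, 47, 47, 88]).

[4,4,4,4,4,4,5,9,11,13]

Per-enzyme occurrences:
  TgoI TACGGCCC/0: at [4, 19, 28] ⇒ [4, 19, 28]
  DwuX CAACTC/5: at [44] ⇒ [49]
  IvoI TCGTGT/0: at [36] ⇒ [36]
  EstIV (ATCATCTA, off=7): no sites
  CdoIII TACG/4: at [4, 19, 28, 54] ⇒ [8, 23, 32, 58]

All cut coordinates (distinct, sorted): [4, 8, 19, 23, 28, 32, 36, 49, 58]

Fragments:
  [0,4): 4 bp
  [4,8): 4 bp
  [8,19): 11 bp
  [19,23): 4 bp
  [23,28): 5 bp
  [28,32): 4 bp
  [32,36): 4 bp
  [36,49): 13 bp
  [49,58): 9 bp
  [58,62): 4 bp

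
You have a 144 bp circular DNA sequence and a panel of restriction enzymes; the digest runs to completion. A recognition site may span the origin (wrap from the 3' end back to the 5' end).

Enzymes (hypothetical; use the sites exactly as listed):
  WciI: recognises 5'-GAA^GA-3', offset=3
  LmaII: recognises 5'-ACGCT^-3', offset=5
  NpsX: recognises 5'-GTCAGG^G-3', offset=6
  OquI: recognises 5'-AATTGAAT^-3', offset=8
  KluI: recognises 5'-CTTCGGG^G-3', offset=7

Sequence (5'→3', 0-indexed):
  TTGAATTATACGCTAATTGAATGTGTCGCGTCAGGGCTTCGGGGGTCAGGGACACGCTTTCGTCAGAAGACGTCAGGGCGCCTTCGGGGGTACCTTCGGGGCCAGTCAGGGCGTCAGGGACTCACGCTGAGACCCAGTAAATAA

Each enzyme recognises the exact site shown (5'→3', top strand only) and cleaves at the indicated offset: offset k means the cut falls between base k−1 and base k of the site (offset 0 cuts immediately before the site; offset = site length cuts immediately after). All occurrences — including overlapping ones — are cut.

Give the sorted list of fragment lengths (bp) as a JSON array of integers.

Site scan:
  WciI GAAGA/3: at [65] ⇒ [68]
  LmaII ACGCT/5: at [9, 53, 123] ⇒ [14, 58, 128]
  NpsX GTCAGGG/6: at [29, 44, 71, 104, 112] ⇒ [35, 50, 77, 110, 118]
  OquI AATTGAAT/8: at [14, 142] ⇒ [6, 22]
  KluI CTTCGGGG/7: at [36, 81, 93] ⇒ [43, 88, 100]

Pooled cuts: [6, 14, 22, 35, 43, 50, 58, 68, 77, 88, 100, 110, 118, 128]

Fragments:
  6→14: 8 bp
  14→22: 8 bp
  22→35: 13 bp
  35→43: 8 bp
  43→50: 7 bp
  50→58: 8 bp
  58→68: 10 bp
  68→77: 9 bp
  77→88: 11 bp
  88→100: 12 bp
  100→110: 10 bp
  110→118: 8 bp
  118→128: 10 bp
  128→6 (wrap): 144-128+6 = 22 bp

[7,8,8,8,8,8,9,10,10,10,11,12,13,22]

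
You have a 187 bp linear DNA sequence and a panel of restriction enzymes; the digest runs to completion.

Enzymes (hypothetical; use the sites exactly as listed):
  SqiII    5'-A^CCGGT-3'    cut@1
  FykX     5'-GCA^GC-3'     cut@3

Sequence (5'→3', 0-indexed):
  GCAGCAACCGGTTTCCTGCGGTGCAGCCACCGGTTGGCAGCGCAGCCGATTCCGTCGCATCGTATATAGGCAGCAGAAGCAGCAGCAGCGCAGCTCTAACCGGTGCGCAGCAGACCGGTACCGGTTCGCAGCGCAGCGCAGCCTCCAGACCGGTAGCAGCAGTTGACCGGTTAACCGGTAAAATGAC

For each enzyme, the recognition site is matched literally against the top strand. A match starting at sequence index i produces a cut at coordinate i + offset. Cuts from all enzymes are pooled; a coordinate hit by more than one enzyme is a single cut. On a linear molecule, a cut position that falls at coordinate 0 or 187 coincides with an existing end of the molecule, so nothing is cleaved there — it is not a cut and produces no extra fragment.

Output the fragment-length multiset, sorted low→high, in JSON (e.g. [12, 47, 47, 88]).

Per-enzyme occurrences:
  SqiII ACCGGT/1: at [6, 28, 98, 113, 119, 148, 165, 173] ⇒ [7, 29, 99, 114, 120, 149, 166, 174]
  FykX GCAGC/3: at [0, 22, 36, 41, 69, 78, 81, 84, 89, 106, 127, 132, 137, 155] ⇒ [3, 25, 39, 44, 72, 81, 84, 87, 92, 109, 130, 135, 140, 158]

All cut coordinates (distinct, sorted): [3, 7, 25, 29, 39, 44, 72, 81, 84, 87, 92, 99, 109, 114, 120, 130, 135, 140, 149, 158, 166, 174]

Fragments:
  [0,3): 3 bp
  [3,7): 4 bp
  [7,25): 18 bp
  [25,29): 4 bp
  [29,39): 10 bp
  [39,44): 5 bp
  [44,72): 28 bp
  [72,81): 9 bp
  [81,84): 3 bp
  [84,87): 3 bp
  [87,92): 5 bp
  [92,99): 7 bp
  [99,109): 10 bp
  [109,114): 5 bp
  [114,120): 6 bp
  [120,130): 10 bp
  [130,135): 5 bp
  [135,140): 5 bp
  [140,149): 9 bp
  [149,158): 9 bp
  [158,166): 8 bp
  [166,174): 8 bp
  [174,187): 13 bp

[3,3,3,4,4,5,5,5,5,5,6,7,8,8,9,9,9,10,10,10,13,18,28]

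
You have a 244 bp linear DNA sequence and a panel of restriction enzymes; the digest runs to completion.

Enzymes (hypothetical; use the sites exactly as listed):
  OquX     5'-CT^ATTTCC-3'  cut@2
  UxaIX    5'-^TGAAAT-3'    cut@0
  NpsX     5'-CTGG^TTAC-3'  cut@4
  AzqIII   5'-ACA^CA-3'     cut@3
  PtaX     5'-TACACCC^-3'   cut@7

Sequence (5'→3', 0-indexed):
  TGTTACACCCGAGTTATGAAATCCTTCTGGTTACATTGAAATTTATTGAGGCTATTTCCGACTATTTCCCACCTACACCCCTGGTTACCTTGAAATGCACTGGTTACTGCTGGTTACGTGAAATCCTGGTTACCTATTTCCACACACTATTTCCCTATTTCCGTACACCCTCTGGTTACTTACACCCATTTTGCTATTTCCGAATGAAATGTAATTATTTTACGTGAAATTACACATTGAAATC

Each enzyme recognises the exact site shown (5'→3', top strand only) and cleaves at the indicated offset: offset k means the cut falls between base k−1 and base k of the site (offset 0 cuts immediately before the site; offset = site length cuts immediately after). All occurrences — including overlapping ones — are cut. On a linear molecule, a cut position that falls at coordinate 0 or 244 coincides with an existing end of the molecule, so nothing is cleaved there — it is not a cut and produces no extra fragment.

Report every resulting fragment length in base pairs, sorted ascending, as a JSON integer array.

[3,4,4,5,5,6,6,6,6,7,8,8,9,9,10,10,10,10,11,12,13,14,14,17,17,20]

Site scan:
  OquX (CTATTTCC, off=2): starts [51, 61, 133, 146, 154, 193] → cuts [53, 63, 135, 148, 156, 195]
  UxaIX (TGAAAT, off=0): starts [16, 36, 90, 118, 204, 224, 237] → cuts [16, 36, 90, 118, 204, 224, 237]
  NpsX (CTGGTTAC, off=4): starts [26, 80, 99, 109, 125, 171] → cuts [30, 84, 103, 113, 129, 175]
  AzqIII (ACACA, off=3): starts [141, 231] → cuts [144, 234]
  PtaX (TACACCC, off=7): starts [3, 73, 163, 180] → cuts [10, 80, 170, 187]

Pooled cuts: [10, 16, 30, 36, 53, 63, 80, 84, 90, 103, 113, 118, 129, 135, 144, 148, 156, 170, 175, 187, 195, 204, 224, 234, 237]

Fragments:
  [0,10): 10 bp
  [10,16): 6 bp
  [16,30): 14 bp
  [30,36): 6 bp
  [36,53): 17 bp
  [53,63): 10 bp
  [63,80): 17 bp
  [80,84): 4 bp
  [84,90): 6 bp
  [90,103): 13 bp
  [103,113): 10 bp
  [113,118): 5 bp
  [118,129): 11 bp
  [129,135): 6 bp
  [135,144): 9 bp
  [144,148): 4 bp
  [148,156): 8 bp
  [156,170): 14 bp
  [170,175): 5 bp
  [175,187): 12 bp
  [187,195): 8 bp
  [195,204): 9 bp
  [204,224): 20 bp
  [224,234): 10 bp
  [234,237): 3 bp
  [237,244): 7 bp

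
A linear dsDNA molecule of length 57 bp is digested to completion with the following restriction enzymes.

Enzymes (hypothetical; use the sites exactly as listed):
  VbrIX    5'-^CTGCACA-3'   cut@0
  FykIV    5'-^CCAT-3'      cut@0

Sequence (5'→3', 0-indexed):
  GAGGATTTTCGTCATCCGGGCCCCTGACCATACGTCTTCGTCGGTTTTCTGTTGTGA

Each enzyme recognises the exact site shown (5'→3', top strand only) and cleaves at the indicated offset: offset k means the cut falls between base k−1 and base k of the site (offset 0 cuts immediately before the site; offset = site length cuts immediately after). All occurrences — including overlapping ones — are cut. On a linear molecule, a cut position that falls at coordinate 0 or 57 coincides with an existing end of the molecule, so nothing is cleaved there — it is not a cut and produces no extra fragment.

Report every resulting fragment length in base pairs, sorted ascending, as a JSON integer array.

Site scan:
  VbrIX (CTGCACA, off=0): no sites
  FykIV CCAT/0: at [27] ⇒ [27]

All cut coordinates (distinct, sorted): [27]

Fragment lengths:
  [0,27): 27 bp
  [27,57): 30 bp

[27,30]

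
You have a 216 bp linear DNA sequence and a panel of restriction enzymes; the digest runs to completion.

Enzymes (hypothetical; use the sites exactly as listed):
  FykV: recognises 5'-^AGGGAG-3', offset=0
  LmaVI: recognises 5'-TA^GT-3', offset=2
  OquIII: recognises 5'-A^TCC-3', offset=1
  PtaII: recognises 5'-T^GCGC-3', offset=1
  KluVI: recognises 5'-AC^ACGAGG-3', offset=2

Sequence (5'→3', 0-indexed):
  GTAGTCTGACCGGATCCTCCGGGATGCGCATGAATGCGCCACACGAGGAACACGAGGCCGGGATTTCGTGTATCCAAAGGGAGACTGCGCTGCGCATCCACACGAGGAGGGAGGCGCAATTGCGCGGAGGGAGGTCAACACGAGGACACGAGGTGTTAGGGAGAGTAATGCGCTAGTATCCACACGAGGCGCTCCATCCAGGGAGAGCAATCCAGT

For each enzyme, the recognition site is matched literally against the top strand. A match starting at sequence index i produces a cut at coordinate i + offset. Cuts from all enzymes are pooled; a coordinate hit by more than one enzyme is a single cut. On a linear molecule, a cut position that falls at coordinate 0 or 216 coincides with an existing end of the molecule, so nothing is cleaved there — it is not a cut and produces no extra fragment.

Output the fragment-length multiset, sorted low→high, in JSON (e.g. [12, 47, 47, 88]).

Per-enzyme occurrences:
  FykV (AGGGAG, off=0): starts [77, 107, 127, 157, 199] → cuts [77, 107, 127, 157, 199]
  LmaVI (TAGT, off=2): starts [1, 173] → cuts [3, 175]
  OquIII (ATCC, off=1): starts [13, 71, 95, 177, 195, 209] → cuts [14, 72, 96, 178, 196, 210]
  PtaII (TGCGC, off=1): starts [24, 34, 85, 90, 120, 168] → cuts [25, 35, 86, 91, 121, 169]
  KluVI (ACACGAGG, off=2): starts [40, 49, 99, 137, 145, 181] → cuts [42, 51, 101, 139, 147, 183]

Pooled cuts: [3, 14, 25, 35, 42, 51, 72, 77, 86, 91, 96, 101, 107, 121, 127, 139, 147, 157, 169, 175, 178, 183, 196, 199, 210]

Fragments:
  [0,3): 3 bp
  [3,14): 11 bp
  [14,25): 11 bp
  [25,35): 10 bp
  [35,42): 7 bp
  [42,51): 9 bp
  [51,72): 21 bp
  [72,77): 5 bp
  [77,86): 9 bp
  [86,91): 5 bp
  [91,96): 5 bp
  [96,101): 5 bp
  [101,107): 6 bp
  [107,121): 14 bp
  [121,127): 6 bp
  [127,139): 12 bp
  [139,147): 8 bp
  [147,157): 10 bp
  [157,169): 12 bp
  [169,175): 6 bp
  [175,178): 3 bp
  [178,183): 5 bp
  [183,196): 13 bp
  [196,199): 3 bp
  [199,210): 11 bp
  [210,216): 6 bp

[3,3,3,5,5,5,5,5,6,6,6,6,7,8,9,9,10,10,11,11,11,12,12,13,14,21]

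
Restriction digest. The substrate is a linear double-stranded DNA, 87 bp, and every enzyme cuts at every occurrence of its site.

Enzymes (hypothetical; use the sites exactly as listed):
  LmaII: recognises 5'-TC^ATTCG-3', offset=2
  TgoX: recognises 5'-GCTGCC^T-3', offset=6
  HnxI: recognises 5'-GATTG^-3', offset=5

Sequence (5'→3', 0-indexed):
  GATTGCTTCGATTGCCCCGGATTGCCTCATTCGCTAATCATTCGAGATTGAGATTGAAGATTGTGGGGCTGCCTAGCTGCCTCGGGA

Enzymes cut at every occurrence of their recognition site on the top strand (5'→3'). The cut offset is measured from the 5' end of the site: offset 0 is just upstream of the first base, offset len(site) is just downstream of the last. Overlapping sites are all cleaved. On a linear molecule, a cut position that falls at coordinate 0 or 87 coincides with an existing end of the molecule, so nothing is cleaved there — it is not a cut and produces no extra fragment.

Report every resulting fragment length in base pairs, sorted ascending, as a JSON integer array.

[4,5,6,6,7,8,9,10,10,11,11]

Site scan:
  LmaII (TCATTCG, off=2): starts [26, 37] → cuts [28, 39]
  TgoX (GCTGCCT, off=6): starts [67, 75] → cuts [73, 81]
  HnxI (GATTG, off=5): starts [0, 9, 19, 45, 51, 58] → cuts [5, 14, 24, 50, 56, 63]

Pooled cuts: [5, 14, 24, 28, 39, 50, 56, 63, 73, 81]

Fragments:
  [0,5): 5 bp
  [5,14): 9 bp
  [14,24): 10 bp
  [24,28): 4 bp
  [28,39): 11 bp
  [39,50): 11 bp
  [50,56): 6 bp
  [56,63): 7 bp
  [63,73): 10 bp
  [73,81): 8 bp
  [81,87): 6 bp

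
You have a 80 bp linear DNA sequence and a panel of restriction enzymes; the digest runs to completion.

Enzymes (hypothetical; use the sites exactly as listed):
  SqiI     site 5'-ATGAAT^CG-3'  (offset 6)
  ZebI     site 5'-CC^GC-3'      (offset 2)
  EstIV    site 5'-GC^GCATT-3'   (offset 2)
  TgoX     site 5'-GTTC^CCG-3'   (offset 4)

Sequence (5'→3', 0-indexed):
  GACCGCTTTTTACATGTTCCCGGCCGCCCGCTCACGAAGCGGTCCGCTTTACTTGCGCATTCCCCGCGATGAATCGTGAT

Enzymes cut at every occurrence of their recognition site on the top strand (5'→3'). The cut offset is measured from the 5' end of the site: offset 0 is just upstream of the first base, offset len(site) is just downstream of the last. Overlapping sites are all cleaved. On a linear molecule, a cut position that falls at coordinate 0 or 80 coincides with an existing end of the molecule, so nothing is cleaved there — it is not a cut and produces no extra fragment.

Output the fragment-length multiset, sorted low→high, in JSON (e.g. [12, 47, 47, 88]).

Site scan:
  SqiI ATGAATCG/6: at [68] ⇒ [74]
  ZebI CCGC/2: at [2, 23, 27, 43, 63] ⇒ [4, 25, 29, 45, 65]
  EstIV GCGCATT/2: at [54] ⇒ [56]
  TgoX GTTCCCG/4: at [15] ⇒ [19]

Pooled cuts: [4, 19, 25, 29, 45, 56, 65, 74]

Fragment lengths:
  [0,4): 4 bp
  [4,19): 15 bp
  [19,25): 6 bp
  [25,29): 4 bp
  [29,45): 16 bp
  [45,56): 11 bp
  [56,65): 9 bp
  [65,74): 9 bp
  [74,80): 6 bp

[4,4,6,6,9,9,11,15,16]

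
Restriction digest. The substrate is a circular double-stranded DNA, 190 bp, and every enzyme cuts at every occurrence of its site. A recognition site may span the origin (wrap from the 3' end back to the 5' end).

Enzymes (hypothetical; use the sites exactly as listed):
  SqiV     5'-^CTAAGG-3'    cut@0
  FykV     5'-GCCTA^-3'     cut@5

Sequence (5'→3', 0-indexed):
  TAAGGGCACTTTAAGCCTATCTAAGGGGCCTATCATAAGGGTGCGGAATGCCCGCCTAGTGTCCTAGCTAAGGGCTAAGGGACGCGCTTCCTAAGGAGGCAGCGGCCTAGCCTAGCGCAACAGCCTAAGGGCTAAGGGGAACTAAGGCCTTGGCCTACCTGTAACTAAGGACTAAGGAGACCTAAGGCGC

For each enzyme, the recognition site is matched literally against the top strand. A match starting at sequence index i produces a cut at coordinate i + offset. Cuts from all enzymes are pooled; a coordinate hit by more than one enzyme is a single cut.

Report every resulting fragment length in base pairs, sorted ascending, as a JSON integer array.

[1,3,4,5,7,7,7,8,9,10,10,10,12,16,16,19,20,26]

Site scan:
  SqiV (CTAAGG, off=0): starts [20, 67, 74, 90, 124, 131, 141, 164, 171, 181, 189] → cuts [20, 67, 74, 90, 124, 131, 141, 164, 171, 181, 189]
  FykV (GCCTA, off=5): starts [14, 27, 53, 104, 109, 122, 152] → cuts [19, 32, 58, 109, 114, 127, 157]

All cut coordinates (distinct, sorted): [19, 20, 32, 58, 67, 74, 90, 109, 114, 124, 127, 131, 141, 157, 164, 171, 181, 189]

Fragments:
  19→20: 1 bp
  20→32: 12 bp
  32→58: 26 bp
  58→67: 9 bp
  67→74: 7 bp
  74→90: 16 bp
  90→109: 19 bp
  109→114: 5 bp
  114→124: 10 bp
  124→127: 3 bp
  127→131: 4 bp
  131→141: 10 bp
  141→157: 16 bp
  157→164: 7 bp
  164→171: 7 bp
  171→181: 10 bp
  181→189: 8 bp
  189→19 (wrap): 190-189+19 = 20 bp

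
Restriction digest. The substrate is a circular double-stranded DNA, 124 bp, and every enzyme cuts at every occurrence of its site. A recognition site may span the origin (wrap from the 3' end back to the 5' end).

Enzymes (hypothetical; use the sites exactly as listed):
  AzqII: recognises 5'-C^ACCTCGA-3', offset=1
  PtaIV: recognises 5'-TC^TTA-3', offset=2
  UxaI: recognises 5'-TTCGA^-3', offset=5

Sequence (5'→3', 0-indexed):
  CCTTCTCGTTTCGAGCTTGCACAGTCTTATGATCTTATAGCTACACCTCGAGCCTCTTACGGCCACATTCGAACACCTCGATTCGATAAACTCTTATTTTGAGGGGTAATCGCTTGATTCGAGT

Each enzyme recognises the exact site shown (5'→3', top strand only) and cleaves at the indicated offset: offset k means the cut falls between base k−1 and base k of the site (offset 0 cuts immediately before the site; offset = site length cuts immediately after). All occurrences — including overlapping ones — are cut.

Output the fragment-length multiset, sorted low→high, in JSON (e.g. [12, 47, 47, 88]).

[2,7,8,10,12,12,12,16,16,29]

Per-enzyme occurrences:
  AzqII (CACCTCGA, off=1): starts [43, 73] → cuts [44, 74]
  PtaIV (TCTTA, off=2): starts [24, 32, 54, 91] → cuts [26, 34, 56, 93]
  UxaI (TTCGA, off=5): starts [9, 67, 81, 117] → cuts [14, 72, 86, 122]

Pooled cuts: [14, 26, 34, 44, 56, 72, 74, 86, 93, 122]

Fragments:
  14→26: 12 bp
  26→34: 8 bp
  34→44: 10 bp
  44→56: 12 bp
  56→72: 16 bp
  72→74: 2 bp
  74→86: 12 bp
  86→93: 7 bp
  93→122: 29 bp
  122→14 (wrap): 124-122+14 = 16 bp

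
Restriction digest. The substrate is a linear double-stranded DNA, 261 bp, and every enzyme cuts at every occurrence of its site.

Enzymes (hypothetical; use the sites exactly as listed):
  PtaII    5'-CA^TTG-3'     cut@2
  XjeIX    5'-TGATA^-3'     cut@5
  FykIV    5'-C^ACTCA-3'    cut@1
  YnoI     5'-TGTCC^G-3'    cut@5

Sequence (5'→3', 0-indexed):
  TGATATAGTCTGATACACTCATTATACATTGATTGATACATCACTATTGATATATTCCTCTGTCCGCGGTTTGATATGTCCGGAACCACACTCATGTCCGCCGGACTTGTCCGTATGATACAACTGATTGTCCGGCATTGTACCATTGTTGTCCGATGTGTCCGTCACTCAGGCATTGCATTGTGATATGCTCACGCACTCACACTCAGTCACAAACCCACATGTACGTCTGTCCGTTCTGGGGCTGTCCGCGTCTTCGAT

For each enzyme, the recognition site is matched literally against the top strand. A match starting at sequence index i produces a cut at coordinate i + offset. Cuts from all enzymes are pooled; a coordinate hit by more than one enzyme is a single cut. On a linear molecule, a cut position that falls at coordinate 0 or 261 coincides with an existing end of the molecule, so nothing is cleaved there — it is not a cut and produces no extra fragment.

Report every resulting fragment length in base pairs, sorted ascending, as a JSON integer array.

Site scan:
  PtaII (CATTG, off=2): starts [26, 135, 143, 173, 178] → cuts [28, 137, 145, 175, 180]
  XjeIX (TGATA, off=5): starts [0, 10, 33, 47, 71, 115, 183] → cuts [5, 15, 38, 52, 76, 120, 188]
  FykIV (CACTCA, off=1): starts [15, 88, 165, 196, 202] → cuts [16, 89, 166, 197, 203]
  YnoI (TGTCCG, off=5): starts [60, 76, 94, 107, 128, 149, 158, 230, 245] → cuts [65, 81, 99, 112, 133, 154, 163, 235, 250]

Pooled cuts: [5, 15, 16, 28, 38, 52, 65, 76, 81, 89, 99, 112, 120, 133, 137, 145, 154, 163, 166, 175, 180, 188, 197, 203, 235, 250]

Fragment lengths:
  [0,5): 5 bp
  [5,15): 10 bp
  [15,16): 1 bp
  [16,28): 12 bp
  [28,38): 10 bp
  [38,52): 14 bp
  [52,65): 13 bp
  [65,76): 11 bp
  [76,81): 5 bp
  [81,89): 8 bp
  [89,99): 10 bp
  [99,112): 13 bp
  [112,120): 8 bp
  [120,133): 13 bp
  [133,137): 4 bp
  [137,145): 8 bp
  [145,154): 9 bp
  [154,163): 9 bp
  [163,166): 3 bp
  [166,175): 9 bp
  [175,180): 5 bp
  [180,188): 8 bp
  [188,197): 9 bp
  [197,203): 6 bp
  [203,235): 32 bp
  [235,250): 15 bp
  [250,261): 11 bp

[1,3,4,5,5,5,6,8,8,8,8,9,9,9,9,10,10,10,11,11,12,13,13,13,14,15,32]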